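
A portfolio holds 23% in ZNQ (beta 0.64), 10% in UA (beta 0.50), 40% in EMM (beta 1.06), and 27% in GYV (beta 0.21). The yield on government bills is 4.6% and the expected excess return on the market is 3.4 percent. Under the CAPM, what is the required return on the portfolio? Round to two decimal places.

6.90%

β_P = Σ w_i β_i = 0.23×0.64 + 0.10×0.50 + 0.40×1.06 + 0.27×0.21 = 0.6779
E(R_P) = R_f + β_P × MRP = 4.6% + 0.6779 × 3.4% = 6.90%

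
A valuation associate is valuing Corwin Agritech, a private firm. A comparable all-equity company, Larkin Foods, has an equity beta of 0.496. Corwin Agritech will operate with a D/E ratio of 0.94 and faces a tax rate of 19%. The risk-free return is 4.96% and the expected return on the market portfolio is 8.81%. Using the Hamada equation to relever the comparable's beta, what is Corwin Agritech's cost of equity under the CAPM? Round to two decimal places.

β_L = β_U × [1 + (1 − t)(D/E)] = 0.496 × [1 + (1 − 0.19) × 0.94]
    = 0.496 × [1 + 0.81 × 0.94] = 0.496 × 1.7614 = 0.8737
MRP = 8.81% − 4.96% = 3.85%
E(R) = R_f + β_L × MRP = 4.96% + 0.8737 × 3.85% = 8.32%

8.32%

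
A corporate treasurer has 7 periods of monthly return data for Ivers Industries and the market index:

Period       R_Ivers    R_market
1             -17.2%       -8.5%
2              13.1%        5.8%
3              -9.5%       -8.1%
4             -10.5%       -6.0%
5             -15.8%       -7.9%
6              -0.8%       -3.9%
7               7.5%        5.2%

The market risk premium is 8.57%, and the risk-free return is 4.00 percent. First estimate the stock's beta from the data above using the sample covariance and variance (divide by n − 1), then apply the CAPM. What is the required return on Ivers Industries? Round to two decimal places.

Mean R_i = (-17.2 + 13.1 − 9.5 − 10.5 − 15.8 − 0.8 + 7.5) / 7 = -4.7429%
Mean R_m = (-8.5 + 5.8 − 8.1 − 6.0 − 7.9 − 3.9 + 5.2) / 7 = -3.3429%
Σ(R_i − R̄_i)(R_m − R̄_m) = 418.0871  ⇒  Cov = 418.0871 / 6 = 69.6812
Σ(R_m − R̄_m)² = 233.9371  ⇒  Var(R_m) = 233.9371 / 6 = 38.9895
β = Cov / Var(R_m) = 69.6812 / 38.9895 = 1.7872
E(R) = R_f + β × MRP = 4.00% + 1.7872 × 8.57% = 19.32%

19.32%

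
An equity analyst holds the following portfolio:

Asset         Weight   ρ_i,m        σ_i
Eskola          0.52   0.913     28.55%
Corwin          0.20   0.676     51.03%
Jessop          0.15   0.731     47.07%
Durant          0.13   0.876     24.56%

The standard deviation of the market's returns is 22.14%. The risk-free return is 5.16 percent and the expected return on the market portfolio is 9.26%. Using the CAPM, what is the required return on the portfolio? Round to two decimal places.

10.42%

β_Eskola = 0.913 × 28.55% / 22.14% = 1.1773
β_Corwin = 0.676 × 51.03% / 22.14% = 1.5581
β_Jessop = 0.731 × 47.07% / 22.14% = 1.5541
β_Durant = 0.876 × 24.56% / 22.14% = 0.9718
β_P = Σ w_i β_i = 0.52×1.1773 + 0.20×1.5581 + 0.15×1.5541 + 0.13×0.9718 = 1.2833
MRP = 9.26% − 5.16% = 4.10%
E(R_P) = R_f + β_P × MRP = 5.16% + 1.2833 × 4.10% = 10.42%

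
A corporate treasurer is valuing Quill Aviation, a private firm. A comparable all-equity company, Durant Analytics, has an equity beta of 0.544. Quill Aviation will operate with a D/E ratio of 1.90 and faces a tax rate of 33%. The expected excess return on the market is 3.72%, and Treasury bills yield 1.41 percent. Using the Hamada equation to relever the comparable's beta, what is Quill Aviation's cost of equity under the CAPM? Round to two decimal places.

6.01%

β_L = β_U × [1 + (1 − t)(D/E)] = 0.544 × [1 + (1 − 0.33) × 1.90]
    = 0.544 × [1 + 0.67 × 1.90] = 0.544 × 2.2730 = 1.2365
E(R) = R_f + β_L × MRP = 1.41% + 1.2365 × 3.72% = 6.01%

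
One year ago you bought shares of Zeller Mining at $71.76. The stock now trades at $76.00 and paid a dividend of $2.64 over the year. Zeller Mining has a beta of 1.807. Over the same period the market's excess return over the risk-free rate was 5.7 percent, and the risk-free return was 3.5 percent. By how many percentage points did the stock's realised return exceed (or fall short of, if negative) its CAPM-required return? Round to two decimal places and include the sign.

Realised HPR = (P1 + D1 − P0) / P0 = (76.00 + 2.64 − 71.76) / 71.76 = 6.88 / 71.76 = 9.5875%
CAPM required = R_f + β·MRP = 3.5% + 1.807 × 5.7% = 13.7999%
α = realised − required = 9.5875% − 13.7999% = -4.21%

-4.21%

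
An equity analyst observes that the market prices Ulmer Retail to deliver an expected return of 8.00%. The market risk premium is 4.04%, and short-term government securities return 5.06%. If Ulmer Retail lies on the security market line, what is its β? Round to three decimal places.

0.728

β = (E(R) − R_f) / MRP = (8.00% − 5.06%) / 4.04% = 2.94% / 4.04% = 0.728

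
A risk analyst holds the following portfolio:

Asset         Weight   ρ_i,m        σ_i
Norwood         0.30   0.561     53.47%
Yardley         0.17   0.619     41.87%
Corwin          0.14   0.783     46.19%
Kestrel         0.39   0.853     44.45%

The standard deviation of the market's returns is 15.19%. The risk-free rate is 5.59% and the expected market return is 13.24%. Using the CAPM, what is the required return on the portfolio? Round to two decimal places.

β_Norwood = 0.561 × 53.47% / 15.19% = 1.9748
β_Yardley = 0.619 × 41.87% / 15.19% = 1.7062
β_Corwin = 0.783 × 46.19% / 15.19% = 2.3810
β_Kestrel = 0.853 × 44.45% / 15.19% = 2.4961
β_P = Σ w_i β_i = 0.30×1.9748 + 0.17×1.7062 + 0.14×2.3810 + 0.39×2.4961 = 2.1893
MRP = 13.24% − 5.59% = 7.65%
E(R_P) = R_f + β_P × MRP = 5.59% + 2.1893 × 7.65% = 22.34%

22.34%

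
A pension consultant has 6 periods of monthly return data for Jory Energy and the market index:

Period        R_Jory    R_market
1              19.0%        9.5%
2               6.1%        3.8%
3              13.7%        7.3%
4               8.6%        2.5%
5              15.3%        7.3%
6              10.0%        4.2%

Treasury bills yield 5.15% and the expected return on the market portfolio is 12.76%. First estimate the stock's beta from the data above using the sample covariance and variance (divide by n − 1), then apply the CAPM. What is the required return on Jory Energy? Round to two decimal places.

Mean R_i = (19.0 + 6.1 + 13.7 + 8.6 + 15.3 + 10.0) / 6 = 12.1167%
Mean R_m = (9.5 + 3.8 + 7.3 + 2.5 + 7.3 + 4.2) / 6 = 5.7667%
Σ(R_i − R̄_i)(R_m − R̄_m) = 59.6433  ⇒  Cov = 59.6433 / 5 = 11.9287
Σ(R_m − R̄_m)² = 35.6333  ⇒  Var(R_m) = 35.6333 / 5 = 7.1267
β = Cov / Var(R_m) = 11.9287 / 7.1267 = 1.6738
MRP = 12.76% − 5.15% = 7.61%
E(R) = R_f + β × MRP = 5.15% + 1.6738 × 7.61% = 17.89%

17.89%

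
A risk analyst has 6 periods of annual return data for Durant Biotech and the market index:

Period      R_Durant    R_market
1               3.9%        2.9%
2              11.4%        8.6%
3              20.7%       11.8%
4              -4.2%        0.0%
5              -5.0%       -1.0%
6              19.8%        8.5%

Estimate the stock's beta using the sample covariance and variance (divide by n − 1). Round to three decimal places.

2.104

Mean R_i = (3.9 + 11.4 + 20.7 − 4.2 − 5.0 + 19.8) / 6 = 7.7667%
Mean R_m = (2.9 + 8.6 + 11.8 + 0.0 − 1.0 + 8.5) / 6 = 5.1333%
Σ(R_i − R̄_i)(R_m − R̄_m) = 287.6967  ⇒  Cov = 287.6967 / 5 = 57.5393
Σ(R_m − R̄_m)² = 136.7533  ⇒  Var(R_m) = 136.7533 / 5 = 27.3507
β = Cov / Var(R_m) = 57.5393 / 27.3507 = 2.1038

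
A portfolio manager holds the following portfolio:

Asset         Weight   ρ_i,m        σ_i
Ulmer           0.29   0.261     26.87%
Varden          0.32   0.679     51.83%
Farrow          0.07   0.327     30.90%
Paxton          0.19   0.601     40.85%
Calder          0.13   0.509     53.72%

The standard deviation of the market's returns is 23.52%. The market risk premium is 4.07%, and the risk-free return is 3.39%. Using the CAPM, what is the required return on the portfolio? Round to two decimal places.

β_Ulmer = 0.261 × 26.87% / 23.52% = 0.2982
β_Varden = 0.679 × 51.83% / 23.52% = 1.4963
β_Farrow = 0.327 × 30.90% / 23.52% = 0.4296
β_Paxton = 0.601 × 40.85% / 23.52% = 1.0438
β_Calder = 0.509 × 53.72% / 23.52% = 1.1626
β_P = Σ w_i β_i = 0.29×0.2982 + 0.32×1.4963 + 0.07×0.4296 + 0.19×1.0438 + 0.13×1.1626 = 0.9448
E(R_P) = R_f + β_P × MRP = 3.39% + 0.9448 × 4.07% = 7.24%

7.24%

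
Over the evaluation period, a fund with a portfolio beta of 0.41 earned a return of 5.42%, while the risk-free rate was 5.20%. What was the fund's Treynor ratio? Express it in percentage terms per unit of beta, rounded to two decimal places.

0.54%

Treynor = (R_P − R_f) / β_P = (5.42% − 5.20%) / 0.4100 = 0.22% / 0.4100 = 0.54%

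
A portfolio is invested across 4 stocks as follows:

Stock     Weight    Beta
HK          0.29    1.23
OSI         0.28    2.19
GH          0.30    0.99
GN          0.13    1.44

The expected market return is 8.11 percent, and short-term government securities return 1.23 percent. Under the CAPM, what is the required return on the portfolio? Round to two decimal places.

11.23%

β_P = Σ w_i β_i = 0.29×1.23 + 0.28×2.19 + 0.30×0.99 + 0.13×1.44 = 1.4541
MRP = 8.11% − 1.23% = 6.88%
E(R_P) = R_f + β_P × MRP = 1.23% + 1.4541 × 6.88% = 11.23%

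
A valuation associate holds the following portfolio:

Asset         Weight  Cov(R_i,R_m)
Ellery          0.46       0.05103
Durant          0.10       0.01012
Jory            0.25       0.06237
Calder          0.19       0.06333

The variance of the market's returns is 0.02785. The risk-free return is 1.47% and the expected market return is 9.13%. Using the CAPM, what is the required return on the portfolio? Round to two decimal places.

15.80%

β_Ellery = 0.05103 / 0.02785 = 1.8323
β_Durant = 0.01012 / 0.02785 = 0.3634
β_Jory = 0.06237 / 0.02785 = 2.2395
β_Calder = 0.06333 / 0.02785 = 2.2740
β_P = Σ w_i β_i = 0.46×1.8323 + 0.10×0.3634 + 0.25×2.2395 + 0.19×2.2740 = 1.8711
MRP = 9.13% − 1.47% = 7.66%
E(R_P) = R_f + β_P × MRP = 1.47% + 1.8711 × 7.66% = 15.80%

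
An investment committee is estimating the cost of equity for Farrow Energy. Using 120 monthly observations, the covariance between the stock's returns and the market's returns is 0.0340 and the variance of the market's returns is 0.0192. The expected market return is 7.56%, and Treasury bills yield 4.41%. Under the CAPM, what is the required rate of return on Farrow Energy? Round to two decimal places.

9.99%

β = Cov(R_i, R_m) / Var(R_m) = 0.0340 / 0.0192 = 1.7708
MRP = 7.56% − 4.41% = 3.15%
E(R) = R_f + β × MRP = 4.41% + 1.7708 × 3.15% = 9.99%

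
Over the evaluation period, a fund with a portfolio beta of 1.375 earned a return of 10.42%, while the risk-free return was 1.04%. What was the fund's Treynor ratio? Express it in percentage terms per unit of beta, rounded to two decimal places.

6.82%

Treynor = (R_P − R_f) / β_P = (10.42% − 1.04%) / 1.3750 = 9.38% / 1.3750 = 6.82%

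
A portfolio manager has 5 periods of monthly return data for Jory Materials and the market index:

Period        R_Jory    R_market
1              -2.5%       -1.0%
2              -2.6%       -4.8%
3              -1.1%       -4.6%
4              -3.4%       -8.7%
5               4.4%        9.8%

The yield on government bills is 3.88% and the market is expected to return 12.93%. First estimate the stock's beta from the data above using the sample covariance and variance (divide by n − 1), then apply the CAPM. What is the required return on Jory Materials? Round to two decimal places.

Mean R_i = (-2.5 − 2.6 − 1.1 − 3.4 + 4.4) / 5 = -1.0400%
Mean R_m = (-1.0 − 4.8 − 4.6 − 8.7 + 9.8) / 5 = -1.8600%
Σ(R_i − R̄_i)(R_m − R̄_m) = 83.0680  ⇒  Cov = 83.0680 / 4 = 20.7670
Σ(R_m − R̄_m)² = 199.6320  ⇒  Var(R_m) = 199.6320 / 4 = 49.9080
β = Cov / Var(R_m) = 20.7670 / 49.9080 = 0.4161
MRP = 12.93% − 3.88% = 9.05%
E(R) = R_f + β × MRP = 3.88% + 0.4161 × 9.05% = 7.65%

7.65%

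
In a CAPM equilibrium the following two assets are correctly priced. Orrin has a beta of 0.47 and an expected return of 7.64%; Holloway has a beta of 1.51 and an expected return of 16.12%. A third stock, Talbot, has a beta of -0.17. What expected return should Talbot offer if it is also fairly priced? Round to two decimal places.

MRP (SML slope) = (16.12% − 7.64%) / (1.51 − 0.47) = 8.48% / 1.04 = 8.1538%
R_f (intercept) = 7.64% − 0.47 × 8.1538% = 3.8077%
E(R_Talbot) = R_f + β × MRP = 3.8077% + -0.17 × 8.1538% = 2.42%

2.42%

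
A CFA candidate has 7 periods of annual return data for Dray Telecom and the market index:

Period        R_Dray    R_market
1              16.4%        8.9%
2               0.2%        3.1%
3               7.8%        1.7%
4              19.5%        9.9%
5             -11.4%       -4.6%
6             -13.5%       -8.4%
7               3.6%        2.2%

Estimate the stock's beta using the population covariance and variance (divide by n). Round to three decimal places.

Mean R_i = (16.4 + 0.2 + 7.8 + 19.5 − 11.4 − 13.5 + 3.6) / 7 = 3.2286%
Mean R_m = (8.9 + 3.1 + 1.7 + 9.9 − 4.6 − 8.4 + 2.2) / 7 = 1.8286%
Σ(R_i − R̄_i)(R_m − R̄_m) = 485.3243  ⇒  Cov = 485.3243 / 7 = 69.3320
Σ(R_m − R̄_m)² = 262.8743  ⇒  Var(R_m) = 262.8743 / 7 = 37.5535
β = Cov / Var(R_m) = 69.3320 / 37.5535 = 1.8462

1.846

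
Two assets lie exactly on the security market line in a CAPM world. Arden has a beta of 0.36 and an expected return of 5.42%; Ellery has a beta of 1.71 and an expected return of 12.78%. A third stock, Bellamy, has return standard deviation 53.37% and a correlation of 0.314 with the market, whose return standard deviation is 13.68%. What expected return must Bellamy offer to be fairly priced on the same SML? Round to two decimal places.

MRP = (12.78% − 5.42%) / (1.71 − 0.36) = 5.4519%
R_f = 5.42% − 0.36 × 5.4519% = 3.4573%
β_Bellamy = ρ·σ_i/σ_m = 0.314 × 53.37 / 13.68 = 1.2250
E(R_Bellamy) = R_f + β × MRP = 3.4573% + 1.2250 × 5.4519% = 10.14%

10.14%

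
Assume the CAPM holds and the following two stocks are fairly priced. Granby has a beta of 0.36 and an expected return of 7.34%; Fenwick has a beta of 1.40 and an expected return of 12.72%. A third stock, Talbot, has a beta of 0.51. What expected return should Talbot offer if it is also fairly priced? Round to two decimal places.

8.12%

MRP (SML slope) = (12.72% − 7.34%) / (1.40 − 0.36) = 5.38% / 1.04 = 5.1731%
R_f (intercept) = 7.34% − 0.36 × 5.1731% = 5.4777%
E(R_Talbot) = R_f + β × MRP = 5.4777% + 0.51 × 5.1731% = 8.12%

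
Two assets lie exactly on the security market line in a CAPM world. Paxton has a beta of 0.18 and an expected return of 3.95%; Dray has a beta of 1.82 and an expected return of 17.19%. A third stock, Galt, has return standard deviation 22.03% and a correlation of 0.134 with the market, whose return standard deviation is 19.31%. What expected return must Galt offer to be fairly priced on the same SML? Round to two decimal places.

MRP = (17.19% − 3.95%) / (1.82 − 0.18) = 8.0732%
R_f = 3.95% − 0.18 × 8.0732% = 2.4968%
β_Galt = ρ·σ_i/σ_m = 0.134 × 22.03 / 19.31 = 0.1529
E(R_Galt) = R_f + β × MRP = 2.4968% + 0.1529 × 8.0732% = 3.73%

3.73%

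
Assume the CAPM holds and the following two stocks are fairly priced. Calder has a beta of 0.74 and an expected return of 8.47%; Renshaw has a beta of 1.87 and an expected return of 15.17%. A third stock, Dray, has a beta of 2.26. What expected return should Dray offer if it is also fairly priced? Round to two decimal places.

17.48%

MRP (SML slope) = (15.17% − 8.47%) / (1.87 − 0.74) = 6.70% / 1.13 = 5.9292%
R_f (intercept) = 8.47% − 0.74 × 5.9292% = 4.0824%
E(R_Dray) = R_f + β × MRP = 4.0824% + 2.26 × 5.9292% = 17.48%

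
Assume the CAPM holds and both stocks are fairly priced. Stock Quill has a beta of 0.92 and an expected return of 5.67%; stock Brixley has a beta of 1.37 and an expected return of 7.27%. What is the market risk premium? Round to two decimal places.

3.56%

Both satisfy E(R) = R_f + β·MRP, so the slope of the SML is
MRP = (7.27% − 5.67%) / (1.37 − 0.92) = 1.60% / 0.45 = 3.5556%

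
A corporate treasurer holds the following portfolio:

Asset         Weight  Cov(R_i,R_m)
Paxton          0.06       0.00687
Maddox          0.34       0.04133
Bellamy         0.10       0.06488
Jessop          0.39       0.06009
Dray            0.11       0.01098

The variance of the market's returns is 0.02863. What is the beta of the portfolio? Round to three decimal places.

β_Paxton = 0.00687 / 0.02863 = 0.2400
β_Maddox = 0.04133 / 0.02863 = 1.4436
β_Bellamy = 0.06488 / 0.02863 = 2.2662
β_Jessop = 0.06009 / 0.02863 = 2.0988
β_Dray = 0.01098 / 0.02863 = 0.3835
β_P = Σ w_i β_i = 0.06×0.2400 + 0.34×1.4436 + 0.10×2.2662 + 0.39×2.0988 + 0.11×0.3835 = 1.5926

1.593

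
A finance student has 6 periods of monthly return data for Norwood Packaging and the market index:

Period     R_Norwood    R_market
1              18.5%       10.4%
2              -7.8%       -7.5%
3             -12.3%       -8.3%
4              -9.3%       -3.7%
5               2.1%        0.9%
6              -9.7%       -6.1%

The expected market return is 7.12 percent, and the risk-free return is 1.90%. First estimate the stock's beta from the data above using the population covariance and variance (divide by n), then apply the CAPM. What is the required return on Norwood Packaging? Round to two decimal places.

10.31%

Mean R_i = (18.5 − 7.8 − 12.3 − 9.3 + 2.1 − 9.7) / 6 = -3.0833%
Mean R_m = (10.4 − 7.5 − 8.3 − 3.7 + 0.9 − 6.1) / 6 = -2.3833%
Σ(R_i − R̄_i)(R_m − R̄_m) = 404.3683  ⇒  Cov = 404.3683 / 6 = 67.3947
Σ(R_m − R̄_m)² = 250.9283  ⇒  Var(R_m) = 250.9283 / 6 = 41.8214
β = Cov / Var(R_m) = 67.3947 / 41.8214 = 1.6115
MRP = 7.12% − 1.90% = 5.22%
E(R) = R_f + β × MRP = 1.90% + 1.6115 × 5.22% = 10.31%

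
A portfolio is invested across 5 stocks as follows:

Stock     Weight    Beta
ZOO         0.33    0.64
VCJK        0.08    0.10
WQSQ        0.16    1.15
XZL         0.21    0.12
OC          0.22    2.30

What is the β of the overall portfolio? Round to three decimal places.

β_P = Σ w_i β_i = 0.33×0.64 + 0.08×0.10 + 0.16×1.15 + 0.21×0.12 + 0.22×2.30 = 0.9344

0.934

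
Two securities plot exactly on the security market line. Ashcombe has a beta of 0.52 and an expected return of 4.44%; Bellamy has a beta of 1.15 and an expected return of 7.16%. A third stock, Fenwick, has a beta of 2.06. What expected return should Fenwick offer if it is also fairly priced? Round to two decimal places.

11.09%

MRP (SML slope) = (7.16% − 4.44%) / (1.15 − 0.52) = 2.72% / 0.63 = 4.3175%
R_f (intercept) = 4.44% − 0.52 × 4.3175% = 2.1949%
E(R_Fenwick) = R_f + β × MRP = 2.1949% + 2.06 × 4.3175% = 11.09%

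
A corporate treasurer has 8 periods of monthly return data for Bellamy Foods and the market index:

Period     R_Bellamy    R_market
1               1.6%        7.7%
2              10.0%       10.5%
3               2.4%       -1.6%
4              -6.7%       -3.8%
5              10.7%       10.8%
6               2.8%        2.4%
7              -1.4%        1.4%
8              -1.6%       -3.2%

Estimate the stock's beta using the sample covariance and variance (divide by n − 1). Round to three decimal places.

Mean R_i = (1.6 + 10.0 + 2.4 − 6.7 + 10.7 + 2.8 − 1.4 − 1.6) / 8 = 2.2250%
Mean R_m = (7.7 + 10.5 − 1.6 − 3.8 + 10.8 + 2.4 + 1.4 − 3.2) / 8 = 3.0250%
Σ(R_i − R̄_i)(R_m − R̄_m) = 210.5350  ⇒  Cov = 210.5350 / 7 = 30.0764
Σ(R_m − R̄_m)² = 247.9350  ⇒  Var(R_m) = 247.9350 / 7 = 35.4193
β = Cov / Var(R_m) = 30.0764 / 35.4193 = 0.8492

0.849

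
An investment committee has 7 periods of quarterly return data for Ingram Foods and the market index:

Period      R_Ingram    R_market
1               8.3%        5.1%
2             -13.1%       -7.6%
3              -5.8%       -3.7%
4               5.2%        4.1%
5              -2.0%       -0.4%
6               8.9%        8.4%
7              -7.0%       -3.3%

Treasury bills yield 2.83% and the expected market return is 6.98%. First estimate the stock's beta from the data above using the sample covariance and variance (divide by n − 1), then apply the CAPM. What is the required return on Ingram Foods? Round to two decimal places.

8.91%

Mean R_i = (8.3 − 13.1 − 5.8 + 5.2 − 2.0 + 8.9 − 7.0) / 7 = -0.7857%
Mean R_m = (5.1 − 7.6 − 3.7 + 4.1 − 0.4 + 8.4 − 3.3) / 7 = 0.3714%
Σ(R_i − R̄_i)(R_m − R̄_m) = 285.3729  ⇒  Cov = 285.3729 / 6 = 47.5622
Σ(R_m − R̄_m)² = 194.9143  ⇒  Var(R_m) = 194.9143 / 6 = 32.4857
β = Cov / Var(R_m) = 47.5622 / 32.4857 = 1.4641
MRP = 6.98% − 2.83% = 4.15%
E(R) = R_f + β × MRP = 2.83% + 1.4641 × 4.15% = 8.91%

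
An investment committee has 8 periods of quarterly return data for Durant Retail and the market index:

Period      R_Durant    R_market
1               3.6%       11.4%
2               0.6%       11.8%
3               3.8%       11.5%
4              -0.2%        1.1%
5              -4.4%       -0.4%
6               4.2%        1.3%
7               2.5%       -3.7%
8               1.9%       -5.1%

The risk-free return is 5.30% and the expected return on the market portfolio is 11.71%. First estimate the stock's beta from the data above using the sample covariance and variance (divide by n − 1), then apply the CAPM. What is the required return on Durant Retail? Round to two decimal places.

Mean R_i = (3.6 + 0.6 + 3.8 − 0.2 − 4.4 + 4.2 + 2.5 + 1.9) / 8 = 1.5000%
Mean R_m = (11.4 + 11.8 + 11.5 + 1.1 − 0.4 + 1.3 − 3.7 − 5.1) / 8 = 3.4875%
Σ(R_i − R̄_i)(R_m − R̄_m) = 38.0300  ⇒  Cov = 38.0300 / 7 = 5.4329
Σ(R_m − R̄_m)² = 346.9088  ⇒  Var(R_m) = 346.9088 / 7 = 49.5584
β = Cov / Var(R_m) = 5.4329 / 49.5584 = 0.1096
MRP = 11.71% − 5.30% = 6.41%
E(R) = R_f + β × MRP = 5.30% + 0.1096 × 6.41% = 6.00%

6.00%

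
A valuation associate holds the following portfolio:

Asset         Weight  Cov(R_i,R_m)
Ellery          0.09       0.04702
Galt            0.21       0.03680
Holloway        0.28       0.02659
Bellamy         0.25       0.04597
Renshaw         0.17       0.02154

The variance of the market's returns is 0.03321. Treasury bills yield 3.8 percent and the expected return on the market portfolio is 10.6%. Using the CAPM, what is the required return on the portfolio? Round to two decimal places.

β_Ellery = 0.04702 / 0.03321 = 1.4158
β_Galt = 0.03680 / 0.03321 = 1.1081
β_Holloway = 0.02659 / 0.03321 = 0.8007
β_Bellamy = 0.04597 / 0.03321 = 1.3842
β_Renshaw = 0.02154 / 0.03321 = 0.6486
β_P = Σ w_i β_i = 0.09×1.4158 + 0.21×1.1081 + 0.28×0.8007 + 0.25×1.3842 + 0.17×0.6486 = 1.0406
MRP = 10.6% − 3.8% = 6.80%
E(R_P) = R_f + β_P × MRP = 3.8% + 1.0406 × 6.8% = 10.88%

10.88%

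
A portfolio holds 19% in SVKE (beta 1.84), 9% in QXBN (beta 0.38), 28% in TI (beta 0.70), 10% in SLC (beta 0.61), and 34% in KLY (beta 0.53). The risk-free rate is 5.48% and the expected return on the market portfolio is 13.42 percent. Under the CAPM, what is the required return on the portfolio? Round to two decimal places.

12.00%

β_P = Σ w_i β_i = 0.19×1.84 + 0.09×0.38 + 0.28×0.70 + 0.10×0.61 + 0.34×0.53 = 0.8210
MRP = 13.42% − 5.48% = 7.94%
E(R_P) = R_f + β_P × MRP = 5.48% + 0.8210 × 7.94% = 12.00%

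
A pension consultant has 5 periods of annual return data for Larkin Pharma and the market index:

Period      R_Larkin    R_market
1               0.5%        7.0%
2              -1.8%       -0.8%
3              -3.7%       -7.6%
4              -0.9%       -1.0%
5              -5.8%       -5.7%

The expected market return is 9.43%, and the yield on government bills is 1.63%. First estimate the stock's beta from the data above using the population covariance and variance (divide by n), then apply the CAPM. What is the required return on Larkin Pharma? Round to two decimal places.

4.56%

Mean R_i = (0.5 − 1.8 − 3.7 − 0.9 − 5.8) / 5 = -2.3400%
Mean R_m = (7.0 − 0.8 − 7.6 − 1.0 − 5.7) / 5 = -1.6200%
Σ(R_i − R̄_i)(R_m − R̄_m) = 48.0660  ⇒  Cov = 48.0660 / 5 = 9.6132
Σ(R_m − R̄_m)² = 127.7680  ⇒  Var(R_m) = 127.7680 / 5 = 25.5536
β = Cov / Var(R_m) = 9.6132 / 25.5536 = 0.3762
MRP = 9.43% − 1.63% = 7.80%
E(R) = R_f + β × MRP = 1.63% + 0.3762 × 7.80% = 4.56%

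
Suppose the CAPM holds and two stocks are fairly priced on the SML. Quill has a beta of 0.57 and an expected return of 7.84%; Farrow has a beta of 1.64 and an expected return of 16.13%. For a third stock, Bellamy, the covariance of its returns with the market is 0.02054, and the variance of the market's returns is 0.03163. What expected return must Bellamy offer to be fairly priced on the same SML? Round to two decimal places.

MRP = (16.13% − 7.84%) / (1.64 − 0.57) = 7.7477%
R_f = 7.84% − 0.57 × 7.7477% = 3.4238%
β_Bellamy = Cov / Var(R_m) = 0.02054 / 0.03163 = 0.6494
E(R_Bellamy) = R_f + β × MRP = 3.4238% + 0.6494 × 7.7477% = 8.46%

8.46%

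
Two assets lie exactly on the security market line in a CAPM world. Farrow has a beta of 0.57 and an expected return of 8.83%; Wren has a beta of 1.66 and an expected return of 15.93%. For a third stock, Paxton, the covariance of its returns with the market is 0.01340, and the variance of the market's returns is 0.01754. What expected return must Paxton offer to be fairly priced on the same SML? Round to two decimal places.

MRP = (15.93% − 8.83%) / (1.66 − 0.57) = 6.5138%
R_f = 8.83% − 0.57 × 6.5138% = 5.1171%
β_Paxton = Cov / Var(R_m) = 0.01340 / 0.01754 = 0.7640
E(R_Paxton) = R_f + β × MRP = 5.1171% + 0.7640 × 6.5138% = 10.09%

10.09%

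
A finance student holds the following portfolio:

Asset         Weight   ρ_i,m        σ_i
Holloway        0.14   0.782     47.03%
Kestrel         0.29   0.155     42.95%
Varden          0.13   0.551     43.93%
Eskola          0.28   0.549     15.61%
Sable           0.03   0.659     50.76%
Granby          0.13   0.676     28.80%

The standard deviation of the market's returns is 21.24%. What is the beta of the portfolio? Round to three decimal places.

β_Holloway = 0.782 × 47.03% / 21.24% = 1.7315
β_Kestrel = 0.155 × 42.95% / 21.24% = 0.3134
β_Varden = 0.551 × 43.93% / 21.24% = 1.1396
β_Eskola = 0.549 × 15.61% / 21.24% = 0.4035
β_Sable = 0.659 × 50.76% / 21.24% = 1.5749
β_Granby = 0.676 × 28.80% / 21.24% = 0.9166
β_P = Σ w_i β_i = 0.14×1.7315 + 0.29×0.3134 + 0.13×1.1396 + 0.28×0.4035 + 0.03×1.5749 + 0.13×0.9166 = 0.7608

0.761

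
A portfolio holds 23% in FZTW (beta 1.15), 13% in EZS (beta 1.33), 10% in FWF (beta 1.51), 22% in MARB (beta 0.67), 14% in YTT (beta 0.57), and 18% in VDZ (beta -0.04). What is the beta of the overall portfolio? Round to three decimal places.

β_P = Σ w_i β_i = 0.23×1.15 + 0.13×1.33 + 0.10×1.51 + 0.22×0.67 + 0.14×0.57 + 0.18×-0.04 = 0.8084

0.808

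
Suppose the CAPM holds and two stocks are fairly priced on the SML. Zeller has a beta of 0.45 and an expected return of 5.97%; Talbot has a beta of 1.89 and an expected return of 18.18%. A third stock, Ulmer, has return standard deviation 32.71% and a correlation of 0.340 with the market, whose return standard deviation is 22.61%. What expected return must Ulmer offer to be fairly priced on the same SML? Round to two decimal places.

MRP = (18.18% − 5.97%) / (1.89 − 0.45) = 8.4792%
R_f = 5.97% − 0.45 × 8.4792% = 2.1544%
β_Ulmer = ρ·σ_i/σ_m = 0.340 × 32.71 / 22.61 = 0.4919
E(R_Ulmer) = R_f + β × MRP = 2.1544% + 0.4919 × 8.4792% = 6.33%

6.33%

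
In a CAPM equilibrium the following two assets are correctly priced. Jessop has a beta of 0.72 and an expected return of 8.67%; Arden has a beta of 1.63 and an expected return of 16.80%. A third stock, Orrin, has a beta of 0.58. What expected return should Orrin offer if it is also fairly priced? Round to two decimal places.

MRP (SML slope) = (16.80% − 8.67%) / (1.63 − 0.72) = 8.13% / 0.91 = 8.9341%
R_f (intercept) = 8.67% − 0.72 × 8.9341% = 2.2374%
E(R_Orrin) = R_f + β × MRP = 2.2374% + 0.58 × 8.9341% = 7.42%

7.42%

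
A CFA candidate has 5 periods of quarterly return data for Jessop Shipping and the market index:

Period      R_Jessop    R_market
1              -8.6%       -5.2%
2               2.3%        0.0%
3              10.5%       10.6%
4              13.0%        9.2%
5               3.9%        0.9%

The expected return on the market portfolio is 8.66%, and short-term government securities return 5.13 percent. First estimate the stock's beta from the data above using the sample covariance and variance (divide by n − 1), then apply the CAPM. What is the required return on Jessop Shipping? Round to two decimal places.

9.40%

Mean R_i = (-8.6 + 2.3 + 10.5 + 13.0 + 3.9) / 5 = 4.2200%
Mean R_m = (-5.2 + 0.0 + 10.6 + 9.2 + 0.9) / 5 = 3.1000%
Σ(R_i − R̄_i)(R_m − R̄_m) = 213.7200  ⇒  Cov = 213.7200 / 4 = 53.4300
Σ(R_m − R̄_m)² = 176.8000  ⇒  Var(R_m) = 176.8000 / 4 = 44.2000
β = Cov / Var(R_m) = 53.4300 / 44.2000 = 1.2088
MRP = 8.66% − 5.13% = 3.53%
E(R) = R_f + β × MRP = 5.13% + 1.2088 × 3.53% = 9.40%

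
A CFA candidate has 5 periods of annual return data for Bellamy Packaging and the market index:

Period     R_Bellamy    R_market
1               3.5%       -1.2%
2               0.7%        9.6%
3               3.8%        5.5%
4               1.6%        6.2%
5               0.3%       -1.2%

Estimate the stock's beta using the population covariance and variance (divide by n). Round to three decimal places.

Mean R_i = (3.5 + 0.7 + 3.8 + 1.6 + 0.3) / 5 = 1.9800%
Mean R_m = (-1.2 + 9.6 + 5.5 + 6.2 − 1.2) / 5 = 3.7800%
Σ(R_i − R̄_i)(R_m − R̄_m) = -4.4420  ⇒  Cov = -4.4420 / 5 = -0.8884
Σ(R_m − R̄_m)² = 92.2880  ⇒  Var(R_m) = 92.2880 / 5 = 18.4576
β = Cov / Var(R_m) = -0.8884 / 18.4576 = -0.0481

-0.048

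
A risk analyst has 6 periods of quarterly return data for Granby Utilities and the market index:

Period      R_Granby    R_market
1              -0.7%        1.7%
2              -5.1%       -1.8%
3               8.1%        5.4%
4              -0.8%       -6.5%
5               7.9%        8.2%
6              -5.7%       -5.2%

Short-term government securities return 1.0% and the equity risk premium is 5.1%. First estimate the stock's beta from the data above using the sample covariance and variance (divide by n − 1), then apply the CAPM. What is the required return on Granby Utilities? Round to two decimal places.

Mean R_i = (-0.7 − 5.1 + 8.1 − 0.8 + 7.9 − 5.7) / 6 = 0.6167%
Mean R_m = (1.7 − 1.8 + 5.4 − 6.5 + 8.2 − 5.2) / 6 = 0.3000%
Σ(R_i − R̄_i)(R_m − R̄_m) = 150.2400  ⇒  Cov = 150.2400 / 5 = 30.0480
Σ(R_m − R̄_m)² = 171.2800  ⇒  Var(R_m) = 171.2800 / 5 = 34.2560
β = Cov / Var(R_m) = 30.0480 / 34.2560 = 0.8772
E(R) = R_f + β × MRP = 1.0% + 0.8772 × 5.1% = 5.47%

5.47%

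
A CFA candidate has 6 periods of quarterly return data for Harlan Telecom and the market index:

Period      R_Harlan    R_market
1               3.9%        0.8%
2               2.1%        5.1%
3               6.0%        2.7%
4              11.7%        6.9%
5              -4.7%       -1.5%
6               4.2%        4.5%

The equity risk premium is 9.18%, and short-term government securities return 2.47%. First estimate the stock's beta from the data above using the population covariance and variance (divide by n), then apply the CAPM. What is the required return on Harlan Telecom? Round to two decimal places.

15.20%

Mean R_i = (3.9 + 2.1 + 6.0 + 11.7 − 4.7 + 4.2) / 6 = 3.8667%
Mean R_m = (0.8 + 5.1 + 2.7 + 6.9 − 1.5 + 4.5) / 6 = 3.0833%
Σ(R_i − R̄_i)(R_m − R̄_m) = 65.1767  ⇒  Cov = 65.1767 / 6 = 10.8628
Σ(R_m − R̄_m)² = 47.0083  ⇒  Var(R_m) = 47.0083 / 6 = 7.8347
β = Cov / Var(R_m) = 10.8628 / 7.8347 = 1.3865
E(R) = R_f + β × MRP = 2.47% + 1.3865 × 9.18% = 15.20%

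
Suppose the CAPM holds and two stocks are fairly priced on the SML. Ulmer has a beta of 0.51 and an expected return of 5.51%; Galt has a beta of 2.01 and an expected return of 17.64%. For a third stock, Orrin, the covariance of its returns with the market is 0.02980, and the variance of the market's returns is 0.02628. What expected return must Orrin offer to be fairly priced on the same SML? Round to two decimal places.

MRP = (17.64% − 5.51%) / (2.01 − 0.51) = 8.0867%
R_f = 5.51% − 0.51 × 8.0867% = 1.3858%
β_Orrin = Cov / Var(R_m) = 0.02980 / 0.02628 = 1.1339
E(R_Orrin) = R_f + β × MRP = 1.3858% + 1.1339 × 8.0867% = 10.56%

10.56%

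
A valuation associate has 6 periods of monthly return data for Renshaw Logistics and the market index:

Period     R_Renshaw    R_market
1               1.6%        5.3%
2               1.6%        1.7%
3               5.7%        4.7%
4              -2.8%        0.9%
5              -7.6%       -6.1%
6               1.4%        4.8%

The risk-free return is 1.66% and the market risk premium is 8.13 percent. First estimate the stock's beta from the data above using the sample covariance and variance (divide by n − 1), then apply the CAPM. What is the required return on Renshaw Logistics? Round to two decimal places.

9.43%

Mean R_i = (1.6 + 1.6 + 5.7 − 2.8 − 7.6 + 1.4) / 6 = -0.0167%
Mean R_m = (5.3 + 1.7 + 4.7 + 0.9 − 6.1 + 4.8) / 6 = 1.8833%
Σ(R_i − R̄_i)(R_m − R̄_m) = 88.7383  ⇒  Cov = 88.7383 / 5 = 17.7477
Σ(R_m − R̄_m)² = 92.8483  ⇒  Var(R_m) = 92.8483 / 5 = 18.5697
β = Cov / Var(R_m) = 17.7477 / 18.5697 = 0.9557
E(R) = R_f + β × MRP = 1.66% + 0.9557 × 8.13% = 9.43%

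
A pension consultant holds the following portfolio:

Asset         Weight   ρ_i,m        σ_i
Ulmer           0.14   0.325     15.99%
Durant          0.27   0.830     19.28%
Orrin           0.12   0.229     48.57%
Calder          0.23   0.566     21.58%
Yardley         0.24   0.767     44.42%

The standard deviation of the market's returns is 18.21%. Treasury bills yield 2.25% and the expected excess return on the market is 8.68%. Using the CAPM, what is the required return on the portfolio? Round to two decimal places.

β_Ulmer = 0.325 × 15.99% / 18.21% = 0.2854
β_Durant = 0.830 × 19.28% / 18.21% = 0.8788
β_Orrin = 0.229 × 48.57% / 18.21% = 0.6108
β_Calder = 0.566 × 21.58% / 18.21% = 0.6707
β_Yardley = 0.767 × 44.42% / 18.21% = 1.8710
β_P = Σ w_i β_i = 0.14×0.2854 + 0.27×0.8788 + 0.12×0.6108 + 0.23×0.6707 + 0.24×1.8710 = 0.9538
E(R_P) = R_f + β_P × MRP = 2.25% + 0.9538 × 8.68% = 10.53%

10.53%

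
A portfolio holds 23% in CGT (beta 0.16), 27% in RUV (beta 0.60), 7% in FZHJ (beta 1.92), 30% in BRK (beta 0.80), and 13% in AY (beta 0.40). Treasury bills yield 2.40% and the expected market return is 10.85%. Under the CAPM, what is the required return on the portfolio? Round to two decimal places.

β_P = Σ w_i β_i = 0.23×0.16 + 0.27×0.60 + 0.07×1.92 + 0.30×0.80 + 0.13×0.40 = 0.6252
MRP = 10.85% − 2.40% = 8.45%
E(R_P) = R_f + β_P × MRP = 2.40% + 0.6252 × 8.45% = 7.68%

7.68%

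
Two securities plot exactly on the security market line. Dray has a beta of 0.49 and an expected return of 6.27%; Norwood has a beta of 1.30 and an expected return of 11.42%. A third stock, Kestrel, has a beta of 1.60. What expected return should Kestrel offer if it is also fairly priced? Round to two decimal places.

13.33%

MRP (SML slope) = (11.42% − 6.27%) / (1.30 − 0.49) = 5.15% / 0.81 = 6.3580%
R_f (intercept) = 6.27% − 0.49 × 6.3580% = 3.1546%
E(R_Kestrel) = R_f + β × MRP = 3.1546% + 1.60 × 6.3580% = 13.33%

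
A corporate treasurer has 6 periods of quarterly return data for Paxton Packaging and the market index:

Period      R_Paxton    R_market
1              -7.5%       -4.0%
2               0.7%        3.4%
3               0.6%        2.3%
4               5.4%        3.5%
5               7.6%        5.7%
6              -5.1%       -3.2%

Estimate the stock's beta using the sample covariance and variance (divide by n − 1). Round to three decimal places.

1.413

Mean R_i = (-7.5 + 0.7 + 0.6 + 5.4 + 7.6 − 5.1) / 6 = 0.2833%
Mean R_m = (-4.0 + 3.4 + 2.3 + 3.5 + 5.7 − 3.2) / 6 = 1.2833%
Σ(R_i − R̄_i)(R_m − R̄_m) = 110.1183  ⇒  Cov = 110.1183 / 5 = 22.0237
Σ(R_m − R̄_m)² = 77.9483  ⇒  Var(R_m) = 77.9483 / 5 = 15.5897
β = Cov / Var(R_m) = 22.0237 / 15.5897 = 1.4127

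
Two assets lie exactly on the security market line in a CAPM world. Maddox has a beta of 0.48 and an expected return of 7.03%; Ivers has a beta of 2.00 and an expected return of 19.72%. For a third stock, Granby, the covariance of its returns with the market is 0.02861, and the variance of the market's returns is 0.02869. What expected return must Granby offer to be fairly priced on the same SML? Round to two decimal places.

MRP = (19.72% − 7.03%) / (2.00 − 0.48) = 8.3487%
R_f = 7.03% − 0.48 × 8.3487% = 3.0226%
β_Granby = Cov / Var(R_m) = 0.02861 / 0.02869 = 0.9972
E(R_Granby) = R_f + β × MRP = 3.0226% + 0.9972 × 8.3487% = 11.35%

11.35%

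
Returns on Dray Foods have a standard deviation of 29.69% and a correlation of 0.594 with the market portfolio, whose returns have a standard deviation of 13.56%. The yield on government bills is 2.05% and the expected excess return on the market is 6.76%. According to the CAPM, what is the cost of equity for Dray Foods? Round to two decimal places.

β = ρ × σ_i / σ_m = 0.594 × 29.69% / 13.56% = 1.3006
E(R) = 2.05% + 1.3006 × 6.76% = 10.84%

10.84%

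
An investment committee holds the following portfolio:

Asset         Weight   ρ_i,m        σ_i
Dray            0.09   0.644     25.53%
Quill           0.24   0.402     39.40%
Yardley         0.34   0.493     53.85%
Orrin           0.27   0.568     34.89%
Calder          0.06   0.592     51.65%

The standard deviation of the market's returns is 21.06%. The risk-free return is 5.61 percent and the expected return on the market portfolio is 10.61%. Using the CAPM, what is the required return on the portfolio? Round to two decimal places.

10.71%

β_Dray = 0.644 × 25.53% / 21.06% = 0.7807
β_Quill = 0.402 × 39.40% / 21.06% = 0.7521
β_Yardley = 0.493 × 53.85% / 21.06% = 1.2606
β_Orrin = 0.568 × 34.89% / 21.06% = 0.9410
β_Calder = 0.592 × 51.65% / 21.06% = 1.4519
β_P = Σ w_i β_i = 0.09×0.7807 + 0.24×0.7521 + 0.34×1.2606 + 0.27×0.9410 + 0.06×1.4519 = 1.0206
MRP = 10.61% − 5.61% = 5.00%
E(R_P) = R_f + β_P × MRP = 5.61% + 1.0206 × 5.00% = 10.71%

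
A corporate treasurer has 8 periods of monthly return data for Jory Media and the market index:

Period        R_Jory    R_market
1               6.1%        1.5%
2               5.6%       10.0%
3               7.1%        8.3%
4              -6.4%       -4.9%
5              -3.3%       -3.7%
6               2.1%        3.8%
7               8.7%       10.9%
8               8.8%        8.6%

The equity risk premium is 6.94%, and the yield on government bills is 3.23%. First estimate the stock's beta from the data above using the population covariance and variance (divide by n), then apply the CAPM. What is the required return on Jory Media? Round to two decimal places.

Mean R_i = (6.1 + 5.6 + 7.1 − 6.4 − 3.3 + 2.1 + 8.7 + 8.8) / 8 = 3.5875%
Mean R_m = (1.5 + 10.0 + 8.3 − 4.9 − 3.7 + 3.8 + 10.9 + 8.6) / 8 = 4.3125%
Σ(R_i − R̄_i)(R_m − R̄_m) = 222.3713  ⇒  Cov = 222.3713 / 8 = 27.7964
Σ(R_m − R̄_m)² = 267.2688  ⇒  Var(R_m) = 267.2688 / 8 = 33.4086
β = Cov / Var(R_m) = 27.7964 / 33.4086 = 0.8320
E(R) = R_f + β × MRP = 3.23% + 0.8320 × 6.94% = 9.00%

9.00%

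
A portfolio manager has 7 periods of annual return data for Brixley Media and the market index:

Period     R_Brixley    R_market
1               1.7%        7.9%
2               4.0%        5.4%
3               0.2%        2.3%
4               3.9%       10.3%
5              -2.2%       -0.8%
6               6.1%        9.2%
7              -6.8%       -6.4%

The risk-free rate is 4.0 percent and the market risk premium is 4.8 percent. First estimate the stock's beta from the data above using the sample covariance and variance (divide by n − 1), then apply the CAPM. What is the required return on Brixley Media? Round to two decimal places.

7.29%

Mean R_i = (1.7 + 4.0 + 0.2 + 3.9 − 2.2 + 6.1 − 6.8) / 7 = 0.9857%
Mean R_m = (7.9 + 5.4 + 2.3 + 10.3 − 0.8 + 9.2 − 6.4) / 7 = 3.9857%
Σ(R_i − R̄_i)(R_m − R̄_m) = 149.5586  ⇒  Cov = 149.5586 / 6 = 24.9264
Σ(R_m − R̄_m)² = 217.9886  ⇒  Var(R_m) = 217.9886 / 6 = 36.3314
β = Cov / Var(R_m) = 24.9264 / 36.3314 = 0.6861
E(R) = R_f + β × MRP = 4.0% + 0.6861 × 4.8% = 7.29%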